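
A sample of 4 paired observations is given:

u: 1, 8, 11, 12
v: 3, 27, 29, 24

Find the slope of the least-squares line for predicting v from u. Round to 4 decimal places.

n = 4, Σx = 32, Σy = 83, Σxy = 826, Σx² = 330
Sxx = Σx² − (Σx)²/n = 330 − 256 = 74
Sxy = Σxy − (Σx)(Σy)/n = 826 − 664 = 162
b = Sxy/Sxx = 162/74 = 2.189189

2.1892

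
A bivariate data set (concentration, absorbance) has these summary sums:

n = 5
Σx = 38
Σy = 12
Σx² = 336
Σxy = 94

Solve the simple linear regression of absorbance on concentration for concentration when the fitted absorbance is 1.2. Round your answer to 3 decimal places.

-12.629

Sxx = Σx² − (Σx)²/n = 336 − 288.8 = 47.2
Sxy = Σxy − (Σx)(Σy)/n = 94 − 91.2 = 2.8
b = Sxy/Sxx = 2.8/47.2 = 0.059322
a = ȳ − b·x̄ = 2.4 − 0.059322·7.6 = 1.949153
Set a + b·x = 1.2: x = (1.2 − 1.949153) / 0.059322 = -12.628571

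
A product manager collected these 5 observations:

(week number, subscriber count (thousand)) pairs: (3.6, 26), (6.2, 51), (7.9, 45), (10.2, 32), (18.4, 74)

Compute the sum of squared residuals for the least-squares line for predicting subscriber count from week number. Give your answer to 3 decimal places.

n = 5, Σx = 46.3, Σy = 228, Σxy = 2453.3, Σx² = 556.41, Σy² = 11802
Sxx = Σx² − (Σx)²/n = 556.41 − 428.738 = 127.672
Sxy = Σxy − (Σx)(Σy)/n = 2453.3 − 2111.28 = 342.02
Syy = Σy² − (Σy)²/n = 11802 − 10396.8 = 1405.2
b = Sxy/Sxx = 342.02/127.672 = 2.678896
SSE = Syy − b·Sxy = 1405.2 − 2.678896·342.02 = 488.964017

488.964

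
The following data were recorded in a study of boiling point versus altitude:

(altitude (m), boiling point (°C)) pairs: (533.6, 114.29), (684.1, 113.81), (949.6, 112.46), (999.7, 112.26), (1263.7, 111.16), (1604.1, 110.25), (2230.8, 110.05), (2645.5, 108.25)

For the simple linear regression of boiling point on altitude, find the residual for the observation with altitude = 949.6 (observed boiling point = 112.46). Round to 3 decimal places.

n = 8, Σx = 10911.1, Σy = 892.53, Σxy = 1207060.735, Σx² = 18799075.41
Sxx = Σx² − (Σx)²/n = 18799075.41 − 14881512.90125 = 3917562.50875
Sxy = Σxy − (Σx)(Σy)/n = 1207060.735 − 1217310.510375 = -10249.775375
b = Sxy/Sxx = -10249.775375/3917562.50875 = -0.002616
a = ȳ − b·x̄ = 111.56625 − (-0.002616)·1363.8875 = 115.134678
ŷ(949.6) = 115.134678 + (-0.002616)·949.6 = 112.650178
residual = y − ŷ = 112.46 − 112.650178 = -0.190178

-0.190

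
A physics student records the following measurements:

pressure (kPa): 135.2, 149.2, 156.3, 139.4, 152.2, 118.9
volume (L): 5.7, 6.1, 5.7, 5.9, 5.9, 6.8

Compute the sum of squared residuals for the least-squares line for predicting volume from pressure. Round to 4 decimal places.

0.3933

n = 6, Σx = 851.2, Σy = 36.1, Σxy = 5100.63, Σx² = 121703.78, Σy² = 218.05
Sxx = Σx² − (Σx)²/n = 121703.78 − 120756.906667 = 946.873333
Sxy = Σxy − (Σx)(Σy)/n = 5100.63 − 5121.386667 = -20.756667
Syy = Σy² − (Σy)²/n = 218.05 − 217.201667 = 0.848333
b = Sxy/Sxx = -20.756667/946.873333 = -0.021921
SSE = Syy − b·Sxy = 0.848333 − (-0.021921)·(-20.756667) = 0.393321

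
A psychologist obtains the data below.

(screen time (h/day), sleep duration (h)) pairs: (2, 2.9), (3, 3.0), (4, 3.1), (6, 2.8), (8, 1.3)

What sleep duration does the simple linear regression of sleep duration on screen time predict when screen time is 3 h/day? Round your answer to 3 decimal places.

3.024

n = 5, Σx = 23, Σy = 13.1, Σxy = 54.4, Σx² = 129
Sxx = Σx² − (Σx)²/n = 129 − 105.8 = 23.2
Sxy = Σxy − (Σx)(Σy)/n = 54.4 − 60.26 = -5.86
b = Sxy/Sxx = -5.86/23.2 = -0.252586
a = ȳ − b·x̄ = 2.62 − (-0.252586)·4.6 = 3.781897
ŷ(3) = a + b·3 = 3.781897 + (-0.252586)·3 = 3.024138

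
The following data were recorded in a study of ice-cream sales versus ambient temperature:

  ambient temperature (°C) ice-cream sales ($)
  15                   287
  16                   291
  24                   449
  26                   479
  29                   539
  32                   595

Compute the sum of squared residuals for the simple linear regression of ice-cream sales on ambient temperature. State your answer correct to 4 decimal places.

n = 6, Σx = 142, Σy = 2640, Σxy = 66862, Σx² = 3598, Σy² = 1242638
Sxx = Σx² − (Σx)²/n = 3598 − 3360.666667 = 237.333333
Sxy = Σxy − (Σx)(Σy)/n = 66862 − 62480 = 4382
Syy = Σy² − (Σy)²/n = 1242638 − 1161600 = 81038
b = Sxy/Sxx = 4382/237.333333 = 18.463483
SSE = Syy − b·Sxy = 81038 − 18.463483·4382 = 131.016854

131.0169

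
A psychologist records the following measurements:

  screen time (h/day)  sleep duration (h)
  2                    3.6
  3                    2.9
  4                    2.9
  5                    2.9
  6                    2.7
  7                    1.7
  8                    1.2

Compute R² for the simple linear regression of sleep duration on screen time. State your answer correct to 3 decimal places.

n = 7, Σx = 35, Σy = 17.9, Σxy = 79.7, Σx² = 203, Σy² = 49.81
Sxx = Σx² − (Σx)²/n = 203 − 175 = 28
Sxy = Σxy − (Σx)(Σy)/n = 79.7 − 89.5 = -9.8
Syy = Σy² − (Σy)²/n = 49.81 − 45.772857 = 4.037143
R² = Sxy²/(Sxx·Syy) = (-9.8)²/(28·4.037143) = 0.849611

0.850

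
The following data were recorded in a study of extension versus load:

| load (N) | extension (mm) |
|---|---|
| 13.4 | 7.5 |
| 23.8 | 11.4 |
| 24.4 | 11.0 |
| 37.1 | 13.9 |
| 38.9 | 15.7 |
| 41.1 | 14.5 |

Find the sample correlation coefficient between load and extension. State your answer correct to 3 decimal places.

0.973

n = 6, Σx = 178.7, Σy = 74, Σxy = 2362.59, Σx² = 5920.19, Σy² = 957.16
Sxx = Σx² − (Σx)²/n = 5920.19 − 5322.281667 = 597.908333
Sxy = Σxy − (Σx)(Σy)/n = 2362.59 − 2203.966667 = 158.623333
Syy = Σy² − (Σy)²/n = 957.16 − 912.666667 = 44.493333
r = Sxy/√(Sxx·Syy) = 158.623333/√(26602.934778) = 158.623333/163.104061 = 0.972528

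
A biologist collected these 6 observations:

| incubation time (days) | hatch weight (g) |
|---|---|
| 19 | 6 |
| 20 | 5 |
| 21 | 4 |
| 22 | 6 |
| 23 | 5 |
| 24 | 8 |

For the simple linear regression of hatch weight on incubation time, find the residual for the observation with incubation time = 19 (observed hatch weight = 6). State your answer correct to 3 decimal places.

n = 6, Σx = 129, Σy = 34, Σxy = 737, Σx² = 2791
Sxx = Σx² − (Σx)²/n = 2791 − 2773.5 = 17.5
Sxy = Σxy − (Σx)(Σy)/n = 737 − 731 = 6
b = Sxy/Sxx = 6/17.5 = 0.342857
a = ȳ − b·x̄ = 5.666667 − 0.342857·21.5 = -1.704762
ŷ(19) = -1.704762 + 0.342857·19 = 4.809524
residual = y − ŷ = 6 − 4.809524 = 1.190476

1.190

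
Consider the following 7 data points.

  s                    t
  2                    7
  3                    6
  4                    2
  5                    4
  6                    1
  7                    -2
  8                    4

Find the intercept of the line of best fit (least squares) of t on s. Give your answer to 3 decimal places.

n = 7, Σx = 35, Σy = 22, Σxy = 84, Σx² = 203
Sxx = Σx² − (Σx)²/n = 203 − 175 = 28
Sxy = Σxy − (Σx)(Σy)/n = 84 − 110 = -26
b = Sxy/Sxx = -26/28 = -0.928571
a = ȳ − b·x̄ = 3.142857 − (-0.928571)·5 = 7.785714

7.786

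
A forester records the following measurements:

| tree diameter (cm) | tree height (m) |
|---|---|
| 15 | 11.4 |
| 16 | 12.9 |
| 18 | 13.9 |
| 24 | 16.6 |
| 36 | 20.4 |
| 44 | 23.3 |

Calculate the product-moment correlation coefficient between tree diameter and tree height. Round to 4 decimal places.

0.9918

n = 6, Σx = 153, Σy = 98.5, Σxy = 2785.6, Σx² = 4613, Σy² = 1724.19
Sxx = Σx² − (Σx)²/n = 4613 − 3901.5 = 711.5
Sxy = Σxy − (Σx)(Σy)/n = 2785.6 − 2511.75 = 273.85
Syy = Σy² − (Σy)²/n = 1724.19 − 1617.041667 = 107.148333
r = Sxy/√(Sxx·Syy) = 273.85/√(76236.039167) = 273.85/276.108745 = 0.991819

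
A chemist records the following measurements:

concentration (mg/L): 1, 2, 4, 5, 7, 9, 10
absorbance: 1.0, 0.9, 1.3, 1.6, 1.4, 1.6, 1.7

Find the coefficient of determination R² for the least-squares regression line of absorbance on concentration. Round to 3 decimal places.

n = 7, Σx = 38, Σy = 9.5, Σxy = 57.2, Σx² = 276, Σy² = 13.47
Sxx = Σx² − (Σx)²/n = 276 − 206.285714 = 69.714286
Sxy = Σxy − (Σx)(Σy)/n = 57.2 − 51.571429 = 5.628571
Syy = Σy² − (Σy)²/n = 13.47 − 12.892857 = 0.577143
R² = Sxy²/(Sxx·Syy) = (5.628571)²/(69.714286·0.577143) = 0.787392

0.787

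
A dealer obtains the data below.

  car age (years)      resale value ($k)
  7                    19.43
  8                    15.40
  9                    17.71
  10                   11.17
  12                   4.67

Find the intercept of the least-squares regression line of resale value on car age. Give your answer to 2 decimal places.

n = 5, Σx = 46, Σy = 68.38, Σxy = 586.34, Σx² = 438
Sxx = Σx² − (Σx)²/n = 438 − 423.2 = 14.8
Sxy = Σxy − (Σx)(Σy)/n = 586.34 − 629.096 = -42.756
b = Sxy/Sxx = -42.756/14.8 = -2.888919
a = ȳ − b·x̄ = 13.676 − (-2.888919)·9.2 = 40.254054

40.25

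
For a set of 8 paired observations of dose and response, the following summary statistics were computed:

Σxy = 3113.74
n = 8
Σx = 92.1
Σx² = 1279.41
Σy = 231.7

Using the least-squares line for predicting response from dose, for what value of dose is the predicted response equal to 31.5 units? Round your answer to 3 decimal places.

12.758

Sxx = Σx² − (Σx)²/n = 1279.41 − 1060.30125 = 219.10875
Sxy = Σxy − (Σx)(Σy)/n = 3113.74 − 2667.44625 = 446.29375
b = Sxy/Sxx = 446.29375/219.10875 = 2.036860
a = ȳ − b·x̄ = 28.9625 − 2.036860·11.5125 = 5.513154
Set a + b·x = 31.5: x = (31.5 − 5.513154) / 2.036860 = 12.758290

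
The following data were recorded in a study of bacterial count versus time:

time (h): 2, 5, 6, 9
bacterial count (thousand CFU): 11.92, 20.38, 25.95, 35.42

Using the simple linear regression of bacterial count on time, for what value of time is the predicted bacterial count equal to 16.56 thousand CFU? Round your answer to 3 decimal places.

n = 4, Σx = 22, Σy = 93.67, Σxy = 600.22, Σx² = 146
Sxx = Σx² − (Σx)²/n = 146 − 121 = 25
Sxy = Σxy − (Σx)(Σy)/n = 600.22 − 515.185 = 85.035
b = Sxy/Sxx = 85.035/25 = 3.4014
a = ȳ − b·x̄ = 23.4175 − 3.4014·5.5 = 4.7098
Set a + b·x = 16.56: x = (16.56 − 4.7098) / 3.4014 = 3.483918

3.484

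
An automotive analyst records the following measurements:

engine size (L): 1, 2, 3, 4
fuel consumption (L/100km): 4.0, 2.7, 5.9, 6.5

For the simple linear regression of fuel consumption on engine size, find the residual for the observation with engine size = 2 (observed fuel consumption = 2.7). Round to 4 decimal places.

-1.5400

n = 4, Σx = 10, Σy = 19.1, Σxy = 53.1, Σx² = 30
Sxx = Σx² − (Σx)²/n = 30 − 25 = 5
Sxy = Σxy − (Σx)(Σy)/n = 53.1 − 47.75 = 5.35
b = Sxy/Sxx = 5.35/5 = 1.07
a = ȳ − b·x̄ = 4.775 − 1.07·2.5 = 2.1
ŷ(2) = 2.1 + 1.07·2 = 4.24
residual = y − ŷ = 2.7 − 4.24 = -1.54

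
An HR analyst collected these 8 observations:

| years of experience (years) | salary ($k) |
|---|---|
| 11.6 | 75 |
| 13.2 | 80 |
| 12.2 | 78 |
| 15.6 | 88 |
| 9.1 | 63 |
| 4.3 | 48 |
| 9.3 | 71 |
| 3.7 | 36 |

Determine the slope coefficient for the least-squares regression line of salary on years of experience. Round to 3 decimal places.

n = 8, Σx = 79, Σy = 539, Σxy = 5823.6, Σx² = 902.48
Sxx = Σx² − (Σx)²/n = 902.48 − 780.125 = 122.355
Sxy = Σxy − (Σx)(Σy)/n = 5823.6 − 5322.625 = 500.975
b = Sxy/Sxx = 500.975/122.355 = 4.094438

4.094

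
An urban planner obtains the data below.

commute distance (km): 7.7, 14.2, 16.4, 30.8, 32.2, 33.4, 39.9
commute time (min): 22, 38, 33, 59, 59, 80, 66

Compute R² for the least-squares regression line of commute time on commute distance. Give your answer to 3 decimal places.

0.853

n = 7, Σx = 174.6, Σy = 357, Σxy = 10272.6, Σx² = 5222.94, Σy² = 20735
Sxx = Σx² − (Σx)²/n = 5222.94 − 4355.022857 = 867.917143
Sxy = Σxy − (Σx)(Σy)/n = 10272.6 − 8904.6 = 1368
Syy = Σy² − (Σy)²/n = 20735 − 18207 = 2528
R² = Sxy²/(Sxx·Syy) = (1368)²/(867.917143·2528) = 0.852937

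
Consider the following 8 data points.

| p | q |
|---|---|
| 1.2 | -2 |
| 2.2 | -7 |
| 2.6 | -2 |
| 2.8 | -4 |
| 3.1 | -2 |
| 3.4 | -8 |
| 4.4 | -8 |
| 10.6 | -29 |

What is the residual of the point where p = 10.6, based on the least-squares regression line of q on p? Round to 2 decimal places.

-1.00

n = 8, Σx = 30.3, Σy = -62, Σxy = -410.2, Σx² = 173.77
Sxx = Σx² − (Σx)²/n = 173.77 − 114.76125 = 59.00875
Sxy = Σxy − (Σx)(Σy)/n = -410.2 − (-234.825) = -175.375
b = Sxy/Sxx = -175.375/59.00875 = -2.972017
a = ȳ − b·x̄ = -7.75 − (-2.972017)·3.7875 = 3.506514
ŷ(10.6) = 3.506514 + (-2.972017)·10.6 = -27.996865
residual = y − ŷ = -29 − (-27.996865) = -1.003135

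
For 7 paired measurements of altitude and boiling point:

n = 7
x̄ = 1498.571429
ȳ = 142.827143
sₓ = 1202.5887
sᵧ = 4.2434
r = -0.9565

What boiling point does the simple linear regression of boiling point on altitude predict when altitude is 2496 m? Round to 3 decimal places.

b = r · sᵧ/sₓ = -0.9565 · 4.2434/1202.5887 = -0.003375
a = ȳ − b·x̄ = 142.827143 − (-0.003375)·1498.571429 = 147.884915
ŷ(2496) = a + b·2496 = 147.884915 + (-0.003375)·2496 = 139.460759

139.461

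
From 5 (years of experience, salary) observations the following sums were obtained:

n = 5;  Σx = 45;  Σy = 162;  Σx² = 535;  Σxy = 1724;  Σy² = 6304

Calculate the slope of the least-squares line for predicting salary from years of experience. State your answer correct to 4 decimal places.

Sxx = Σx² − (Σx)²/n = 535 − 405 = 130
Sxy = Σxy − (Σx)(Σy)/n = 1724 − 1458 = 266
b = Sxy/Sxx = 266/130 = 2.046154

2.0462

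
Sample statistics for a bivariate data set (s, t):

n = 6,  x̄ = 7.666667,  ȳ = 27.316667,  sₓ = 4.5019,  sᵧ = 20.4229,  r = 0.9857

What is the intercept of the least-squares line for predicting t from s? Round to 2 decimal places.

-6.97

b = r · sᵧ/sₓ = 0.9857 · 20.4229/4.5019 = 4.471635
a = ȳ − b·x̄ = 27.316667 − 4.471635·7.666667 = -6.965868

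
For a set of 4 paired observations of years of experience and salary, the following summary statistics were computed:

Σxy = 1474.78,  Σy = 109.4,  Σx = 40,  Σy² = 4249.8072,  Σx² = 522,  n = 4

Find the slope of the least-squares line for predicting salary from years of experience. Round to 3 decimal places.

3.121

Sxx = Σx² − (Σx)²/n = 522 − 400 = 122
Sxy = Σxy − (Σx)(Σy)/n = 1474.78 − 1094 = 380.78
b = Sxy/Sxx = 380.78/122 = 3.121148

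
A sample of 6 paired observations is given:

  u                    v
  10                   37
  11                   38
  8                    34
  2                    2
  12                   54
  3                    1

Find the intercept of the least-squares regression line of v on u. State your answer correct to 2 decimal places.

n = 6, Σx = 46, Σy = 166, Σxy = 1715, Σx² = 442
Sxx = Σx² − (Σx)²/n = 442 − 352.666667 = 89.333333
Sxy = Σxy − (Σx)(Σy)/n = 1715 − 1272.666667 = 442.333333
b = Sxy/Sxx = 442.333333/89.333333 = 4.951493
a = ȳ − b·x̄ = 27.666667 − 4.951493·7.666667 = -10.294776

-10.29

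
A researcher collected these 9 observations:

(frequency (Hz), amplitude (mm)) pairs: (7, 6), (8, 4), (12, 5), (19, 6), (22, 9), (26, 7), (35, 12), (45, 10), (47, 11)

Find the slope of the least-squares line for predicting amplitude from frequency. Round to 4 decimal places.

0.1636

n = 9, Σx = 221, Σy = 70, Σxy = 2015, Σx² = 7237
Sxx = Σx² − (Σx)²/n = 7237 − 5426.777778 = 1810.222222
Sxy = Σxy − (Σx)(Σy)/n = 2015 − 1718.888889 = 296.111111
b = Sxy/Sxx = 296.111111/1810.222222 = 0.163577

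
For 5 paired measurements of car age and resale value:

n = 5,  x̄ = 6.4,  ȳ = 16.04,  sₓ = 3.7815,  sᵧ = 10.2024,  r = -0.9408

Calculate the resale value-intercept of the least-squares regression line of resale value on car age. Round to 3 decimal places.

b = r · sᵧ/sₓ = -0.9408 · 10.2024/3.7815 = -2.538257
a = ȳ − b·x̄ = 16.04 − (-2.538257)·6.4 = 32.284843

32.285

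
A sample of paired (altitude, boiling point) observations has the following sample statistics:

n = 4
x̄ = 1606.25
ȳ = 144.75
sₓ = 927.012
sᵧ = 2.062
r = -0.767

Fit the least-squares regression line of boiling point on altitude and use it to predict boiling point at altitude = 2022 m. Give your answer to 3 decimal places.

b = r · sᵧ/sₓ = -0.767 · 2.062/927.012 = -0.001706
a = ȳ − b·x̄ = 144.75 − (-0.001706)·1606.25 = 147.490386
ŷ(2022) = a + b·2022 = 147.490386 + (-0.001706)·2022 = 144.040698

144.041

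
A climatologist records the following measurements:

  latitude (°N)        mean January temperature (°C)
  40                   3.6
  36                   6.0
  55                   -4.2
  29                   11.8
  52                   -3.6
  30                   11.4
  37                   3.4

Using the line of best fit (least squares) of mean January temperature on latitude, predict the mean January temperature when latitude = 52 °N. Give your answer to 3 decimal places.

-3.450

n = 7, Σx = 279, Σy = 28.4, Σxy = 751.8, Σx² = 11735
Sxx = Σx² − (Σx)²/n = 11735 − 11120.142857 = 614.857143
Sxy = Σxy − (Σx)(Σy)/n = 751.8 − 1131.942857 = -380.142857
b = Sxy/Sxx = -380.142857/614.857143 = -0.618262
a = ȳ − b·x̄ = 4.057143 − (-0.618262)·39.857143 = 28.699303
ŷ(52) = a + b·52 = 28.699303 + (-0.618262)·52 = -3.450325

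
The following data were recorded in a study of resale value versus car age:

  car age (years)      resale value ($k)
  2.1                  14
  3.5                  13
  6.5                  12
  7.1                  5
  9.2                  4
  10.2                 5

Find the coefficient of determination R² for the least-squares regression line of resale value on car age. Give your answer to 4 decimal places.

n = 6, Σx = 38.6, Σy = 53, Σxy = 276.2, Σx² = 298, Σy² = 575
Sxx = Σx² − (Σx)²/n = 298 − 248.326667 = 49.673333
Sxy = Σxy − (Σx)(Σy)/n = 276.2 − 340.966667 = -64.766667
Syy = Σy² − (Σy)²/n = 575 − 468.166667 = 106.833333
R² = Sxy²/(Sxx·Syy) = (-64.766667)²/(49.673333·106.833333) = 0.790447

0.7904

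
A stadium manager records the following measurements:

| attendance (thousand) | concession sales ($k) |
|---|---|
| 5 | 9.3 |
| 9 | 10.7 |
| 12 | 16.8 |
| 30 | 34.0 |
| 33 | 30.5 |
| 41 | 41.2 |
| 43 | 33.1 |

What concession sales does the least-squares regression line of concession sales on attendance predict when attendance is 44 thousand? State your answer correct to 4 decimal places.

39.8535

n = 7, Σx = 173, Σy = 175.6, Σxy = 5483.4, Σx² = 5769
Sxx = Σx² − (Σx)²/n = 5769 − 4275.571429 = 1493.428571
Sxy = Σxy − (Σx)(Σy)/n = 5483.4 − 4339.828571 = 1143.571429
b = Sxy/Sxx = 1143.571429/1493.428571 = 0.765736
a = ȳ − b·x̄ = 25.085714 − 0.765736·24.714286 = 6.161106
ŷ(44) = a + b·44 = 6.161106 + 0.765736·44 = 39.853472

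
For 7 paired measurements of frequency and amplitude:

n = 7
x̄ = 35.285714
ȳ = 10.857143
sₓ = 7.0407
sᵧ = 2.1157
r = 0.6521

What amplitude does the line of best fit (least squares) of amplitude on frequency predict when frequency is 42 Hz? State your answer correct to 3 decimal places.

12.173

b = r · sᵧ/sₓ = 0.6521 · 2.1157/7.0407 = 0.195953
a = ȳ − b·x̄ = 10.857143 − 0.195953·35.285714 = 3.942793
ŷ(42) = a + b·42 = 3.942793 + 0.195953·42 = 12.172829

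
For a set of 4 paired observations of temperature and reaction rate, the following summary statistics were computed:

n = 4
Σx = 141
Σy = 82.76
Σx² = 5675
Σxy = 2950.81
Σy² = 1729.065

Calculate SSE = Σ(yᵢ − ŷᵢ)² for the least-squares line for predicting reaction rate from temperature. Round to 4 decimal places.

Sxx = Σx² − (Σx)²/n = 5675 − 4970.25 = 704.75
Sxy = Σxy − (Σx)(Σy)/n = 2950.81 − 2917.29 = 33.52
Syy = Σy² − (Σy)²/n = 1729.065 − 1712.3044 = 16.7606
b = Sxy/Sxx = 33.52/704.75 = 0.047563
SSE = Syy − b·Sxy = 16.7606 − 0.047563·33.52 = 15.166289

15.1663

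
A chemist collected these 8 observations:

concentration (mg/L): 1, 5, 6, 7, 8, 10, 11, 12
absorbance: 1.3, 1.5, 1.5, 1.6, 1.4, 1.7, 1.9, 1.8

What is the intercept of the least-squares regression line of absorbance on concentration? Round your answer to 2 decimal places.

n = 8, Σx = 60, Σy = 12.7, Σxy = 99.7, Σx² = 540
Sxx = Σx² − (Σx)²/n = 540 − 450 = 90
Sxy = Σxy − (Σx)(Σy)/n = 99.7 − 95.25 = 4.45
b = Sxy/Sxx = 4.45/90 = 0.049444
a = ȳ − b·x̄ = 1.5875 − 0.049444·7.5 = 1.216667

1.22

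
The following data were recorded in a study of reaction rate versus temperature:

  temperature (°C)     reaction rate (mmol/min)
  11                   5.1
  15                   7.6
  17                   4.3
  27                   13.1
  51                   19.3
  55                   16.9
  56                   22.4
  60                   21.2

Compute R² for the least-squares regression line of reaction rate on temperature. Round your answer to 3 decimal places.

n = 8, Σx = 292, Σy = 109.9, Σxy = 5037.1, Σx² = 13726, Σy² = 1883.17
Sxx = Σx² − (Σx)²/n = 13726 − 10658 = 3068
Sxy = Σxy − (Σx)(Σy)/n = 5037.1 − 4011.35 = 1025.75
Syy = Σy² − (Σy)²/n = 1883.17 − 1509.75125 = 373.41875
R² = Sxy²/(Sxx·Syy) = (1025.75)²/(3068·373.41875) = 0.918399

0.918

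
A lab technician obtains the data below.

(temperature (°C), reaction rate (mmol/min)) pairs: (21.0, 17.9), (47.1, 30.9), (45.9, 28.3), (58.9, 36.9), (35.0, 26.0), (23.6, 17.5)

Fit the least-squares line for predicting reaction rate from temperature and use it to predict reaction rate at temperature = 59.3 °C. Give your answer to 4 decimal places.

n = 6, Σx = 231.5, Σy = 157.5, Σxy = 6626.67, Σx² = 10017.39
Sxx = Σx² − (Σx)²/n = 10017.39 − 8932.041667 = 1085.348333
Sxy = Σxy − (Σx)(Σy)/n = 6626.67 − 6076.875 = 549.795
b = Sxy/Sxx = 549.795/1085.348333 = 0.506561
a = ȳ − b·x̄ = 26.25 − 0.506561·38.583333 = 6.705193
ŷ(59.3) = a + b·59.3 = 6.705193 + 0.506561·59.3 = 36.744253

36.7443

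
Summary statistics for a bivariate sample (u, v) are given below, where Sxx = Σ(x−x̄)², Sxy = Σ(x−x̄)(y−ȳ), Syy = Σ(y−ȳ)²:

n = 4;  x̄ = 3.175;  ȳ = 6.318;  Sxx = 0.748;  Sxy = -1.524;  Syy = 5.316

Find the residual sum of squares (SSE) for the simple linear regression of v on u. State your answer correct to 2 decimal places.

2.21

b = Sxy/Sxx = -1.524/0.748 = -2.037433
SSE = Syy − b·Sxy = 5.316 − (-2.037433)·(-1.524) = 2.210952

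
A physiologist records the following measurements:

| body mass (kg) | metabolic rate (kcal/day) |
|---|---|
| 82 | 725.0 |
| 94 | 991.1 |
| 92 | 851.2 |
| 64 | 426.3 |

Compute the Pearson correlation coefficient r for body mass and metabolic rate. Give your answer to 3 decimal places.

0.984

n = 4, Σx = 332, Σy = 2993.6, Σxy = 258207, Σx² = 28120, Σy² = 2414177.34
Sxx = Σx² − (Σx)²/n = 28120 − 27556 = 564
Sxy = Σxy − (Σx)(Σy)/n = 258207 − 248468.8 = 9738.2
Syy = Σy² − (Σy)²/n = 2414177.34 − 2240410.24 = 173767.1
r = Sxy/√(Sxx·Syy) = 9738.2/√(98004644.4) = 9738.2/9899.729511 = 0.983683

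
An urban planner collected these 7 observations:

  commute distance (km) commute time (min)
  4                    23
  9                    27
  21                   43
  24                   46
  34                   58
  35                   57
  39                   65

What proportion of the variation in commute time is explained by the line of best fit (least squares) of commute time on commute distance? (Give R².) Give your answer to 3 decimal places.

n = 7, Σx = 166, Σy = 319, Σxy = 8844, Σx² = 5016, Σy² = 16061
Sxx = Σx² − (Σx)²/n = 5016 − 3936.571429 = 1079.428571
Sxy = Σxy − (Σx)(Σy)/n = 8844 − 7564.857143 = 1279.142857
Syy = Σy² − (Σy)²/n = 16061 − 14537.285714 = 1523.714286
R² = Sxy²/(Sxx·Syy) = (1279.142857)²/(1079.428571·1523.714286) = 0.994811

0.995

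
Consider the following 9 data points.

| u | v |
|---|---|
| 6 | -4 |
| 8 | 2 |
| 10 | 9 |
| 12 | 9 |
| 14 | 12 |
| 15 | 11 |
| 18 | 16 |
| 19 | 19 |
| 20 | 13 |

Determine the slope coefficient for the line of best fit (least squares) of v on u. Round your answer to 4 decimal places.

n = 9, Σx = 122, Σy = 87, Σxy = 1432, Σx² = 1850
Sxx = Σx² − (Σx)²/n = 1850 − 1653.777778 = 196.222222
Sxy = Σxy − (Σx)(Σy)/n = 1432 − 1179.333333 = 252.666667
b = Sxy/Sxx = 252.666667/196.222222 = 1.287656

1.2877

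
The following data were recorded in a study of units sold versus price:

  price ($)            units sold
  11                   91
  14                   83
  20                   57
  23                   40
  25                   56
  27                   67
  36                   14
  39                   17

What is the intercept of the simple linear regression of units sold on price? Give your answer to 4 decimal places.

117.7594

n = 8, Σx = 195, Σy = 425, Σxy = 8599, Σx² = 5417
Sxx = Σx² − (Σx)²/n = 5417 − 4753.125 = 663.875
Sxy = Σxy − (Σx)(Σy)/n = 8599 − 10359.375 = -1760.375
b = Sxy/Sxx = -1760.375/663.875 = -2.651666
a = ȳ − b·x̄ = 53.125 − (-2.651666)·24.375 = 117.759367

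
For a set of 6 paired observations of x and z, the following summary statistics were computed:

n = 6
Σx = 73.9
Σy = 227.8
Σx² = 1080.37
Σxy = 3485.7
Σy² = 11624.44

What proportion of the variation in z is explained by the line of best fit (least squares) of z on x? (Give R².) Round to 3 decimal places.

0.913

Sxx = Σx² − (Σx)²/n = 1080.37 − 910.201667 = 170.168333
Sxy = Σxy − (Σx)(Σy)/n = 3485.7 − 2805.736667 = 679.963333
Syy = Σy² − (Σy)²/n = 11624.44 − 8648.806667 = 2975.633333
R² = Sxy²/(Sxx·Syy) = (679.963333)²/(170.168333·2975.633333) = 0.913088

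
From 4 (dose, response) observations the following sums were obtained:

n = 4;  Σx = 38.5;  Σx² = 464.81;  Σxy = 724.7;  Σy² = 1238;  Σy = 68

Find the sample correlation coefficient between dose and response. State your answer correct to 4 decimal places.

0.7985

Sxx = Σx² − (Σx)²/n = 464.81 − 370.5625 = 94.2475
Sxy = Σxy − (Σx)(Σy)/n = 724.7 − 654.5 = 70.2
Syy = Σy² − (Σy)²/n = 1238 − 1156 = 82
r = Sxy/√(Sxx·Syy) = 70.2/√(7728.295) = 70.2/87.910722 = 0.798537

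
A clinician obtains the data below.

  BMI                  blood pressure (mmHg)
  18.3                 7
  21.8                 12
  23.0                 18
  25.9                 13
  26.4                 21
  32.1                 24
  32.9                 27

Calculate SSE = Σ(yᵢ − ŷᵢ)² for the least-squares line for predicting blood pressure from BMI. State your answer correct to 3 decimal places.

n = 7, Σx = 180.4, Σy = 122, Σxy = 3353.5, Σx² = 4819.72, Σy² = 2432
Sxx = Σx² − (Σx)²/n = 4819.72 − 4649.165714 = 170.554286
Sxy = Σxy − (Σx)(Σy)/n = 3353.5 − 3144.114286 = 209.385714
Syy = Σy² − (Σy)²/n = 2432 − 2126.285714 = 305.714286
b = Sxy/Sxx = 209.385714/170.554286 = 1.227678
SSE = Syy − b·Sxy = 305.714286 − 1.227678·209.385714 = 48.656088

48.656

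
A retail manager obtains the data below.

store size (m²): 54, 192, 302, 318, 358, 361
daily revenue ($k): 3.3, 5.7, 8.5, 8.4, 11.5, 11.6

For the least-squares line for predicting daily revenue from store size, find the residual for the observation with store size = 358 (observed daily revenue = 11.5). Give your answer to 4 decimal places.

0.8909

n = 6, Σx = 1585, Σy = 49, Σxy = 14815.4, Σx² = 490593
Sxx = Σx² − (Σx)²/n = 490593 − 418704.166667 = 71888.833333
Sxy = Σxy − (Σx)(Σy)/n = 14815.4 − 12944.166667 = 1871.233333
b = Sxy/Sxx = 1871.233333/71888.833333 = 0.026030
a = ȳ − b·x̄ = 8.166667 − 0.026030·264.166667 = 1.290530
ŷ(358) = 1.290530 + 0.026030·358 = 10.609105
residual = y − ŷ = 11.5 − 10.609105 = 0.890895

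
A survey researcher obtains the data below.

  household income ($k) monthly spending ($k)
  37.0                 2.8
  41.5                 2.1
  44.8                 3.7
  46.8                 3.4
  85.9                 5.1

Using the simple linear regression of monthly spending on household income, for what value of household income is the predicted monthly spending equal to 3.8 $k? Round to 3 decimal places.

n = 5, Σx = 256, Σy = 17.1, Σxy = 953.72, Σx² = 14667.34
Sxx = Σx² − (Σx)²/n = 14667.34 − 13107.2 = 1560.14
Sxy = Σxy − (Σx)(Σy)/n = 953.72 − 875.52 = 78.2
b = Sxy/Sxx = 78.2/1560.14 = 0.050124
a = ȳ − b·x̄ = 3.42 − 0.050124·51.2 = 0.853666
Set a + b·x = 3.8: x = (3.8 − 0.853666) / 0.050124 = 58.781243

58.781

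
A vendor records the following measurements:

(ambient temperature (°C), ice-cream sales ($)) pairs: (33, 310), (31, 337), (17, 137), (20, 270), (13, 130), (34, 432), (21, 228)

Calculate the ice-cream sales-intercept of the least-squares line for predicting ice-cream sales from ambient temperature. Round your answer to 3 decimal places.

-23.688

n = 7, Σx = 169, Σy = 1844, Σxy = 49572, Σx² = 4505
Sxx = Σx² − (Σx)²/n = 4505 − 4080.142857 = 424.857143
Sxy = Σxy − (Σx)(Σy)/n = 49572 − 44519.428571 = 5052.571429
b = Sxy/Sxx = 5052.571429/424.857143 = 11.892401
a = ȳ − b·x̄ = 263.428571 − 11.892401·24.142857 = -23.687962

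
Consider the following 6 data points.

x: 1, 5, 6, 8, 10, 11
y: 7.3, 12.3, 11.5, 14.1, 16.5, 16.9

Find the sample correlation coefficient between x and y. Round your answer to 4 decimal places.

n = 6, Σx = 41, Σy = 78.6, Σxy = 601.5, Σx² = 347, Σy² = 1093.5
Sxx = Σx² − (Σx)²/n = 347 − 280.166667 = 66.833333
Sxy = Σxy − (Σx)(Σy)/n = 601.5 − 537.1 = 64.4
Syy = Σy² − (Σy)²/n = 1093.5 − 1029.66 = 63.84
r = Sxy/√(Sxx·Syy) = 64.4/√(4266.64) = 64.4/65.319522 = 0.985923

0.9859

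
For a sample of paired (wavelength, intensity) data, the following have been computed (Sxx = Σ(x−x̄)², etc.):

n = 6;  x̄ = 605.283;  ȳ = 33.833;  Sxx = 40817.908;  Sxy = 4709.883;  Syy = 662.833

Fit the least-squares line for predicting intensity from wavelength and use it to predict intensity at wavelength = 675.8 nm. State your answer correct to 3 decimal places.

b = Sxy/Sxx = 4709.883/40817.908 = 0.115388
a = ȳ − b·x̄ = 33.833 − 0.115388·605.283 = -36.009191
ŷ(675.8) = a + b·675.8 = -36.009191 + 0.115388·675.8 = 41.969792

41.970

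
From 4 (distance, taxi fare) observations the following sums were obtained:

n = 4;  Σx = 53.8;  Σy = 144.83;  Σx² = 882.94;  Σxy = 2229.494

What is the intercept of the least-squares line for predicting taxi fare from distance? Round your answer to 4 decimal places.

Sxx = Σx² − (Σx)²/n = 882.94 − 723.61 = 159.33
Sxy = Σxy − (Σx)(Σy)/n = 2229.494 − 1947.9635 = 281.5305
b = Sxy/Sxx = 281.5305/159.33 = 1.766965
a = ȳ − b·x̄ = 36.2075 − 1.766965·13.45 = 12.441824

12.4418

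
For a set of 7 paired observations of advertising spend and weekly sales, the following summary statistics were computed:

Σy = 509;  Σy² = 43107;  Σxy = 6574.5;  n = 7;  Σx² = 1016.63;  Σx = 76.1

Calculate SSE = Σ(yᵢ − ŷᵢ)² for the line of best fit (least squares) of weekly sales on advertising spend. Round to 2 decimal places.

371.81

Sxx = Σx² − (Σx)²/n = 1016.63 − 827.315714 = 189.314286
Sxy = Σxy − (Σx)(Σy)/n = 6574.5 − 5533.557143 = 1040.942857
Syy = Σy² − (Σy)²/n = 43107 − 37011.571429 = 6095.428571
b = Sxy/Sxx = 1040.942857/189.314286 = 5.498491
SSE = Syy − b·Sxy = 6095.428571 − 5.498491·1040.942857 = 371.813855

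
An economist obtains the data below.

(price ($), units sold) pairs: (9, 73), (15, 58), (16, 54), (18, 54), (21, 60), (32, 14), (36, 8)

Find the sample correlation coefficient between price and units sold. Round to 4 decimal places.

n = 7, Σx = 147, Σy = 321, Σxy = 5359, Σx² = 3647, Σy² = 18385
Sxx = Σx² − (Σx)²/n = 3647 − 3087 = 560
Sxy = Σxy − (Σx)(Σy)/n = 5359 − 6741 = -1382
Syy = Σy² − (Σy)²/n = 18385 − 14720.142857 = 3664.857143
r = Sxy/√(Sxx·Syy) = -1382/√(2052320) = -1382/1432.592056 = -0.964685

-0.9647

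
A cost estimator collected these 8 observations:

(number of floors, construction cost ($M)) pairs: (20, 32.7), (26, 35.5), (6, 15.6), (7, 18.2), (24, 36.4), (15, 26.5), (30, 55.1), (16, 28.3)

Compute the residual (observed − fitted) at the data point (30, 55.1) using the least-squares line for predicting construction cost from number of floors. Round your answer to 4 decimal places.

n = 8, Σx = 144, Σy = 248.3, Σxy = 5174.9, Σx² = 3118
Sxx = Σx² − (Σx)²/n = 3118 − 2592 = 526
Sxy = Σxy − (Σx)(Σy)/n = 5174.9 − 4469.4 = 705.5
b = Sxy/Sxx = 705.5/526 = 1.341255
a = ȳ − b·x̄ = 31.0375 − 1.341255·18 = 6.894914
ŷ(30) = 6.894914 + 1.341255·30 = 47.132557
residual = y − ŷ = 55.1 − 47.132557 = 7.967443

7.9674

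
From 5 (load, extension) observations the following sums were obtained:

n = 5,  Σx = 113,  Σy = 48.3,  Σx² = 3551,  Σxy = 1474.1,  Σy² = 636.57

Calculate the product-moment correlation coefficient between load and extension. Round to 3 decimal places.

Sxx = Σx² − (Σx)²/n = 3551 − 2553.8 = 997.2
Sxy = Σxy − (Σx)(Σy)/n = 1474.1 − 1091.58 = 382.52
Syy = Σy² − (Σy)²/n = 636.57 − 466.578 = 169.992
r = Sxy/√(Sxx·Syy) = 382.52/√(169516.0224) = 382.52/411.723235 = 0.929071

0.929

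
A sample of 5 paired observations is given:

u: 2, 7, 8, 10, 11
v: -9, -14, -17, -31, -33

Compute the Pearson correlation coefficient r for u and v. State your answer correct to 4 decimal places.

n = 5, Σx = 38, Σy = -104, Σxy = -925, Σx² = 338, Σy² = 2616
Sxx = Σx² − (Σx)²/n = 338 − 288.8 = 49.2
Sxy = Σxy − (Σx)(Σy)/n = -925 − (-790.4) = -134.6
Syy = Σy² − (Σy)²/n = 2616 − 2163.2 = 452.8
r = Sxy/√(Sxx·Syy) = -134.6/√(22277.76) = -134.6/149.257362 = -0.901798

-0.9018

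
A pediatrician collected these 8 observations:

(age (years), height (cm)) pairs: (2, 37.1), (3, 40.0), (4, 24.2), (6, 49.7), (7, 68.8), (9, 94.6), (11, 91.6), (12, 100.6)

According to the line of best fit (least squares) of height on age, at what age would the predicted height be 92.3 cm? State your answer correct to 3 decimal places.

10.607

n = 8, Σx = 54, Σy = 506.6, Σxy = 4137, Σx² = 460
Sxx = Σx² − (Σx)²/n = 460 − 364.5 = 95.5
Sxy = Σxy − (Σx)(Σy)/n = 4137 − 3419.55 = 717.45
b = Sxy/Sxx = 717.45/95.5 = 7.512565
a = ȳ − b·x̄ = 63.325 − 7.512565·6.75 = 12.615183
Set a + b·x = 92.3: x = (92.3 − 12.615183) / 7.512565 = 10.606872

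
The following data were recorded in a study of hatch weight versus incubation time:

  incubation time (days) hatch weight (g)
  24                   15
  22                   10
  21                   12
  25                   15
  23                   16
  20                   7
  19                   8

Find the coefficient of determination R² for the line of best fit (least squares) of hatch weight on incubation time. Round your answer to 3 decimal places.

0.761

n = 7, Σx = 154, Σy = 83, Σxy = 1867, Σx² = 3416, Σy² = 1063
Sxx = Σx² − (Σx)²/n = 3416 − 3388 = 28
Sxy = Σxy − (Σx)(Σy)/n = 1867 − 1826 = 41
Syy = Σy² − (Σy)²/n = 1063 − 984.142857 = 78.857143
R² = Sxy²/(Sxx·Syy) = (41)²/(28·78.857143) = 0.761322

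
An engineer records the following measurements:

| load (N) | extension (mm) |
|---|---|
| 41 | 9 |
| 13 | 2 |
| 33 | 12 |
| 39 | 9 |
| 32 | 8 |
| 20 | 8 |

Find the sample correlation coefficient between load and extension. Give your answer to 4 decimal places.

0.7424

n = 6, Σx = 178, Σy = 48, Σxy = 1558, Σx² = 5884, Σy² = 438
Sxx = Σx² − (Σx)²/n = 5884 − 5280.666667 = 603.333333
Sxy = Σxy − (Σx)(Σy)/n = 1558 − 1424 = 134
Syy = Σy² − (Σy)²/n = 438 − 384 = 54
r = Sxy/√(Sxx·Syy) = 134/√(32580) = 134/180.499307 = 0.742385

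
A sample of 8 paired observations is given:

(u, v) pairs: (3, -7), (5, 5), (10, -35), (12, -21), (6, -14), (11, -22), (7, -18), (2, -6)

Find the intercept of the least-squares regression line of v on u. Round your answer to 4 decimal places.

n = 8, Σx = 56, Σy = -118, Σxy = -1062, Σx² = 488
Sxx = Σx² − (Σx)²/n = 488 − 392 = 96
Sxy = Σxy − (Σx)(Σy)/n = -1062 − (-826) = -236
b = Sxy/Sxx = -236/96 = -2.458333
a = ȳ − b·x̄ = -14.75 − (-2.458333)·7 = 2.458333

2.4583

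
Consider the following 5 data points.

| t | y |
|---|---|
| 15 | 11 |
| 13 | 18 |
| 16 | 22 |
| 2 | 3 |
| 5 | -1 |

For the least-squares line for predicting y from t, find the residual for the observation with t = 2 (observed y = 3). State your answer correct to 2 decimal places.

3.32

n = 5, Σx = 51, Σy = 53, Σxy = 752, Σx² = 679
Sxx = Σx² − (Σx)²/n = 679 − 520.2 = 158.8
Sxy = Σxy − (Σx)(Σy)/n = 752 − 540.6 = 211.4
b = Sxy/Sxx = 211.4/158.8 = 1.331234
a = ȳ − b·x̄ = 10.6 − 1.331234·10.2 = -2.978589
ŷ(2) = -2.978589 + 1.331234·2 = -0.316121
residual = y − ŷ = 3 − (-0.316121) = 3.316121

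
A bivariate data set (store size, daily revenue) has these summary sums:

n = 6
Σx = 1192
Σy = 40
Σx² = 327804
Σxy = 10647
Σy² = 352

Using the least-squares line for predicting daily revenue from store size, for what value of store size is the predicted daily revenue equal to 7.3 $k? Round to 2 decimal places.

220.01

Sxx = Σx² − (Σx)²/n = 327804 − 236810.666667 = 90993.333333
Sxy = Σxy − (Σx)(Σy)/n = 10647 − 7946.666667 = 2700.333333
b = Sxy/Sxx = 2700.333333/90993.333333 = 0.029676
a = ȳ − b·x̄ = 6.666667 − 0.029676·198.666667 = 0.771002
Set a + b·x = 7.3: x = (7.3 − 0.771002) / 0.029676 = 220.008147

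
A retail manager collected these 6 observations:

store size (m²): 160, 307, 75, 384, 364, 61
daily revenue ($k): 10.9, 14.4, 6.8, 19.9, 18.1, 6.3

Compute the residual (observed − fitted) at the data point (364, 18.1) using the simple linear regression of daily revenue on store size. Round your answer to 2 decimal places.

-0.04

n = 6, Σx = 1351, Σy = 76.4, Σxy = 21289.1, Σx² = 409147
Sxx = Σx² − (Σx)²/n = 409147 − 304200.166667 = 104946.833333
Sxy = Σxy − (Σx)(Σy)/n = 21289.1 − 17202.733333 = 4086.366667
b = Sxy/Sxx = 4086.366667/104946.833333 = 0.038937
a = ȳ − b·x̄ = 12.733333 − 0.038937·225.166667 = 3.965908
ŷ(364) = 3.965908 + 0.038937·364 = 18.139155
residual = y − ŷ = 18.1 − 18.139155 = -0.039155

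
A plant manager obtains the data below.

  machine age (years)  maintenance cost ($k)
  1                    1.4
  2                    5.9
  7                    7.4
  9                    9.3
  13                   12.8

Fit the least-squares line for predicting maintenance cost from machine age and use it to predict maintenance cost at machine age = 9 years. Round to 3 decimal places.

9.446

n = 5, Σx = 32, Σy = 36.8, Σxy = 315.1, Σx² = 304
Sxx = Σx² − (Σx)²/n = 304 − 204.8 = 99.2
Sxy = Σxy − (Σx)(Σy)/n = 315.1 − 235.52 = 79.58
b = Sxy/Sxx = 79.58/99.2 = 0.802218
a = ȳ − b·x̄ = 7.36 − 0.802218·6.4 = 2.225806
ŷ(9) = a + b·9 = 2.225806 + 0.802218·9 = 9.445766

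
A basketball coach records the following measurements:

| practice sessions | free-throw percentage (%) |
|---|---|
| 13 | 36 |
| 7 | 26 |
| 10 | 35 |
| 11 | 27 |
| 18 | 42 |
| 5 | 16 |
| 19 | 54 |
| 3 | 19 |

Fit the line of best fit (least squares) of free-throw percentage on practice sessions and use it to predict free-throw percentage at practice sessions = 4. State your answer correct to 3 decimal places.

18.151

n = 8, Σx = 86, Σy = 255, Σxy = 3216, Σx² = 1158
Sxx = Σx² − (Σx)²/n = 1158 − 924.5 = 233.5
Sxy = Σxy − (Σx)(Σy)/n = 3216 − 2741.25 = 474.75
b = Sxy/Sxx = 474.75/233.5 = 2.033191
a = ȳ − b·x̄ = 31.875 − 2.033191·10.75 = 10.018201
ŷ(4) = a + b·4 = 10.018201 + 2.033191·4 = 18.150964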